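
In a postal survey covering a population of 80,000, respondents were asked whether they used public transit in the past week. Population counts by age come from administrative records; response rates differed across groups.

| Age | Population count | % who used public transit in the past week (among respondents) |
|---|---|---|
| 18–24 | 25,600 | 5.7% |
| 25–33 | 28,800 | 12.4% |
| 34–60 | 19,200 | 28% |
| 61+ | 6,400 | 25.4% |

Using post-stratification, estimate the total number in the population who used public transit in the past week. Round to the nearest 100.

Estimated count per cell = population count × respondent percentage:
  18–24: 25,600 × 5.7% = 1459.2
  25–33: 28,800 × 12.4% = 3571.2
  34–60: 19,200 × 28% = 5376
  61+: 6,400 × 25.4% = 1625.6
Estimated total = 12,032 → 12,000.

12,000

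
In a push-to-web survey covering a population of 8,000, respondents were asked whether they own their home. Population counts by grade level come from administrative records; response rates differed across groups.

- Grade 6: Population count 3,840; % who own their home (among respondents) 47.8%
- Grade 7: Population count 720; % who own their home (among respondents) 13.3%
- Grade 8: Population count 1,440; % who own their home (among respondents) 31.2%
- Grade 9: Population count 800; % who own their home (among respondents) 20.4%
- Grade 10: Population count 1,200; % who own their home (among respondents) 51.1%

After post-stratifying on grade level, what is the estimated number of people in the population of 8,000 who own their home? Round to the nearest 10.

3,160

Estimated count per cell = population count × respondent percentage:
  Grade 6: 3,840 × 47.8% = 1835.52
  Grade 7: 720 × 13.3% = 95.76
  Grade 8: 1,440 × 31.2% = 449.28
  Grade 9: 800 × 20.4% = 163.2
  Grade 10: 1,200 × 51.1% = 613.2
Estimated total = 3156.96 → 3,160.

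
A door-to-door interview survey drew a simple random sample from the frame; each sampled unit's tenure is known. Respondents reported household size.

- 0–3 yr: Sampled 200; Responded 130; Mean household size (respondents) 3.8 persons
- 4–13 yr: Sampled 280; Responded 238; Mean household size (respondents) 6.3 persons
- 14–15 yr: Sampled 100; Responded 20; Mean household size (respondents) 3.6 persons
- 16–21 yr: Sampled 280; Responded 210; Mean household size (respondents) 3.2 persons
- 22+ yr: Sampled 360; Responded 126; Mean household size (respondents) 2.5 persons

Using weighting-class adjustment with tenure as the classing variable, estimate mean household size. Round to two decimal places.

3.84

Response rates by class: 0–3 yr 130/200 = 65%, 4–13 yr 238/280 = 85%, 14–15 yr 20/100 = 20%, 16–21 yr 210/280 = 75%, 22+ yr 126/360 = 35%.
Weighting each respondent by the inverse class response rate inflates each class back to its sampled size, so the class weight is n_sampled:
  0–3 yr: 200 × 3.8 = 760
  4–13 yr: 280 × 6.3 = 1764
  14–15 yr: 100 × 3.6 = 360
  16–21 yr: 280 × 3.2 = 896
  22+ yr: 360 × 2.5 = 900
Adjusted estimate = 4680 / 1,220 = 3.83607 → 3.84.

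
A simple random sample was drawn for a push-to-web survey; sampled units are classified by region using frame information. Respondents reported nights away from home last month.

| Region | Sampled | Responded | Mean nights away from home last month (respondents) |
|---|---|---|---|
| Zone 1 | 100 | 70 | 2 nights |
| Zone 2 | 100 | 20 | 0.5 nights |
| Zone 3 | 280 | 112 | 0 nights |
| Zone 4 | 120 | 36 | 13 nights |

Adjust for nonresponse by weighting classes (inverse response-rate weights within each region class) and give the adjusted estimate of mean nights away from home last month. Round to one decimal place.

3.0

Class response rates: Zone 1 70/100 = 70%, Zone 2 20/100 = 20%, Zone 3 112/280 = 40%, Zone 4 36/120 = 30%.
With weight = n_sampled/n_responded per class, the weighted class total is n_sampled:
  Zone 1: 100 × 2 = 200
  Zone 2: 100 × 0.5 = 50
  Zone 3: 280 × 0 = 0
  Zone 4: 120 × 13 = 1560
Adjusted estimate = 1810 / 600 = 3.01667 → 3.0.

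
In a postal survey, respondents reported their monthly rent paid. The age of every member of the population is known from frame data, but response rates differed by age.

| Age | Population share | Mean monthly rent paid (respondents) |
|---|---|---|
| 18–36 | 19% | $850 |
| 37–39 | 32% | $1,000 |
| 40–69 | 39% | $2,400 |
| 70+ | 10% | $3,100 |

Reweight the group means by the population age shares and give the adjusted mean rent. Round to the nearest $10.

Weight each group's respondent value by its population share:
  18–36: 0.19 × 850 = 161.5
  37–39: 0.32 × 1000 = 320
  40–69: 0.39 × 2400 = 936
  70+: 0.1 × 3100 = 310
Post-stratified estimate = 1727.5 → $1,730.

$1,730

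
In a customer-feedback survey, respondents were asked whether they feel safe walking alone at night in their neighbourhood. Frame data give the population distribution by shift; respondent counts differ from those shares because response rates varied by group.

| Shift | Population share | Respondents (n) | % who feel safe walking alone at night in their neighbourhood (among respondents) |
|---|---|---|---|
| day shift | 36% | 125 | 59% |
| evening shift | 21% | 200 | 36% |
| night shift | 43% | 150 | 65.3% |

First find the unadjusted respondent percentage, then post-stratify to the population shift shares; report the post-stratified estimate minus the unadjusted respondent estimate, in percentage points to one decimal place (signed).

+5.6 percentage points

Unadjusted (pooled respondent) estimate weights by respondent counts:
  (125/475)×59 + (200/475)×36 + (150/475)×65.3 = 51.3053%
Post-stratifying to population shares instead:
  0.36×59 + 0.21×36 + 0.43×65.3 = 56.879%
Difference = 56.879 − 51.3053 = 5.5737 pp.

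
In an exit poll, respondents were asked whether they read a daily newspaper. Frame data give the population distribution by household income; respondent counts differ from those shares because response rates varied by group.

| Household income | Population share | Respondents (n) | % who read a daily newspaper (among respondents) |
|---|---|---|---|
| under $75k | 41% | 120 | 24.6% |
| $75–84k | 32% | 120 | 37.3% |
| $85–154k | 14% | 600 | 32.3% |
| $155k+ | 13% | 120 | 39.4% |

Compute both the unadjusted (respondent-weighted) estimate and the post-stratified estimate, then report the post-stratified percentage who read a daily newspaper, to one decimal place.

31.7%

Without adjustment, the pooled respondent share is:
  (120/960)×24.6 + (120/960)×37.3 + (600/960)×32.3 + (120/960)×39.4 = 32.85%
Reweighting by population household income shares:
  0.41×24.6 + 0.32×37.3 + 0.14×32.3 + 0.13×39.4 = 31.666%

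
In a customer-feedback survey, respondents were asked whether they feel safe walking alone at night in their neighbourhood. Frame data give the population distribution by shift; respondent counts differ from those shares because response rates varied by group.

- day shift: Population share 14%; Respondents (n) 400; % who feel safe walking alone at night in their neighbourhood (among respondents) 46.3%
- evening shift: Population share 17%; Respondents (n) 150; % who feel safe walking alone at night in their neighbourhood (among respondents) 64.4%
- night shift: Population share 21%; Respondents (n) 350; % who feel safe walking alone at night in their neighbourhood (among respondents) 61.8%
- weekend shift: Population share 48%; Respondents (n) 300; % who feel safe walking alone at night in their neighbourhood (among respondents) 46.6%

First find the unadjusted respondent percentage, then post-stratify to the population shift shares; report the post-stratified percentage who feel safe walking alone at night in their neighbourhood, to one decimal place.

Unadjusted (pooled respondent) estimate weights by respondent counts:
  (400/1200)×46.3 + (150/1200)×64.4 + (350/1200)×61.8 + (300/1200)×46.6 = 53.1583%
Post-stratified estimate weights by population shares:
  0.14×46.3 + 0.17×64.4 + 0.21×61.8 + 0.48×46.6 = 52.776%

52.8%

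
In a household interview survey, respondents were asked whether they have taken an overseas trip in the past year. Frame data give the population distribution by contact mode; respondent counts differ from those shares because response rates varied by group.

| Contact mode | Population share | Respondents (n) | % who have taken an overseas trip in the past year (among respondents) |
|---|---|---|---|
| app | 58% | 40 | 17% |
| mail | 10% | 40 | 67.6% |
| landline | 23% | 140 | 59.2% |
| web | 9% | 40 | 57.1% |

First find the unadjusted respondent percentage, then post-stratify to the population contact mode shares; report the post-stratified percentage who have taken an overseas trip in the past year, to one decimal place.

35.4%

Without adjustment, the pooled respondent share is:
  (40/260)×17 + (40/260)×67.6 + (140/260)×59.2 + (40/260)×57.1 = 53.6769%
Post-stratifying to population shares instead:
  0.58×17 + 0.1×67.6 + 0.23×59.2 + 0.09×57.1 = 35.375%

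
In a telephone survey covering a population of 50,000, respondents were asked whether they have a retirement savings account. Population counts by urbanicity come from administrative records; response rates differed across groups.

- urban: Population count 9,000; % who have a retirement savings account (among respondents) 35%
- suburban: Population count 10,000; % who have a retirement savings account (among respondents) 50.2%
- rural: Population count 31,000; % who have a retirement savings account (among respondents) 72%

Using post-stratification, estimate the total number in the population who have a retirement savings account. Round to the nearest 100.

30,500

Estimated count per cell = population count × respondent percentage:
  urban: 9,000 × 35% = 3150
  suburban: 10,000 × 50.2% = 5020
  rural: 31,000 × 72% = 22,320
Estimated total = 30,490 → 30,500.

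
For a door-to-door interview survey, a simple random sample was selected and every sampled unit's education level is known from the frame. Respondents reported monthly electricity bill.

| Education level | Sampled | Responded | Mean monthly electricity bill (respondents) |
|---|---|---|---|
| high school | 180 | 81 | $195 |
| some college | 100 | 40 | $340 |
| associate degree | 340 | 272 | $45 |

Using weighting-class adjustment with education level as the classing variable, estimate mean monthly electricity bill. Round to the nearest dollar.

$136

Response rates by class: high school 81/180 = 45%, some college 40/100 = 40%, associate degree 272/340 = 80%.
With weight = n_sampled/n_responded per class, the weighted class total is n_sampled:
  high school: 180 × 195 = 35,100
  some college: 100 × 340 = 34,000
  associate degree: 340 × 45 = 15,300
Adjusted estimate = 84,400 / 620 = 136.129 → $136.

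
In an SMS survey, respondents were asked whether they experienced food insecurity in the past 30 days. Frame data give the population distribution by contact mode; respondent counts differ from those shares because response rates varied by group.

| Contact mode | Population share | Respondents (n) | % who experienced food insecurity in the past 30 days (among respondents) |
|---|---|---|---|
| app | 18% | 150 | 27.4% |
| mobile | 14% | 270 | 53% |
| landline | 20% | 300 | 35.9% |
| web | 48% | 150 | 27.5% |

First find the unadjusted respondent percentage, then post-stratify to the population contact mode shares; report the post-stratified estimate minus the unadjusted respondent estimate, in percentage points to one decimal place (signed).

-5.6 percentage points

Naive respondent-only estimate (weights = respondent counts):
  (150/870)×27.4 + (270/870)×53 + (300/870)×35.9 + (150/870)×27.5 = 38.2931%
Reweighting by population contact mode shares:
  0.18×27.4 + 0.14×53 + 0.2×35.9 + 0.48×27.5 = 32.732%
Difference = 32.732 − 38.2931 = -5.5611 pp.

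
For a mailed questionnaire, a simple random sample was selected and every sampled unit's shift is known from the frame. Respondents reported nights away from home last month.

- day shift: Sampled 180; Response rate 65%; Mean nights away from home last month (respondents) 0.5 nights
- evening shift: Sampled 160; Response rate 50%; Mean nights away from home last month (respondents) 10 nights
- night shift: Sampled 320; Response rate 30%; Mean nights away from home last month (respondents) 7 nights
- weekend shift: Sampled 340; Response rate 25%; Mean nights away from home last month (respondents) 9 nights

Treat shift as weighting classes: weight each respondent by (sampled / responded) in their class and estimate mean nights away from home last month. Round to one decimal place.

7.0

With weight = n_sampled/n_responded per class, the weighted class total is n_sampled:
  day shift: 180 × 0.5 = 90
  evening shift: 160 × 10 = 1600
  night shift: 320 × 7 = 2240
  weekend shift: 340 × 9 = 3060
Adjusted estimate = 6990 / 1,000 = 6.99 → 7.0.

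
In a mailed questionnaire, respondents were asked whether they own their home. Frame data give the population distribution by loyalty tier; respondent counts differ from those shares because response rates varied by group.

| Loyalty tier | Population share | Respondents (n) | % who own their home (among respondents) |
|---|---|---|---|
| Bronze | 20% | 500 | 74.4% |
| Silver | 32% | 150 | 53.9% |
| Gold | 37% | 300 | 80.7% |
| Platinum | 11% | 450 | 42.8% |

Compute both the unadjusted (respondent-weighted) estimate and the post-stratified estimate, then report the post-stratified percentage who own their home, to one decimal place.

66.7%

Without adjustment, the pooled respondent share is:
  (500/1400)×74.4 + (150/1400)×53.9 + (300/1400)×80.7 + (450/1400)×42.8 = 63.3964%
Reweighting by population loyalty tier shares:
  0.2×74.4 + 0.32×53.9 + 0.37×80.7 + 0.11×42.8 = 66.695%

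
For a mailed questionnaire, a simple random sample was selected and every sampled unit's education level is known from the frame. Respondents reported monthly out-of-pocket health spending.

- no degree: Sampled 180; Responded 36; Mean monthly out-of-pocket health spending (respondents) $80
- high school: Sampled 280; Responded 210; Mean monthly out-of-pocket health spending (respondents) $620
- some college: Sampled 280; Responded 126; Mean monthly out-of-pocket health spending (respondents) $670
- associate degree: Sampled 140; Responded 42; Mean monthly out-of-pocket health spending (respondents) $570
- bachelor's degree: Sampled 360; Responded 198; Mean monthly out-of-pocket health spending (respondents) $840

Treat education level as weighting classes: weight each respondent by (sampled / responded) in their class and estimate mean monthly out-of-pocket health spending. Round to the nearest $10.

Class response rates: no degree 36/180 = 20%, high school 210/280 = 75%, some college 126/280 = 45%, associate degree 42/140 = 30%, bachelor's degree 198/360 = 55%.
Weighting each respondent by the inverse class response rate inflates each class back to its sampled size, so the class weight is n_sampled:
  no degree: 180 × 80 = 14,400
  high school: 280 × 620 = 173,600
  some college: 280 × 670 = 187,600
  associate degree: 140 × 570 = 79,800
  bachelor's degree: 360 × 840 = 302,400
Adjusted estimate = 757,800 / 1,240 = 611.129 → $610.

$610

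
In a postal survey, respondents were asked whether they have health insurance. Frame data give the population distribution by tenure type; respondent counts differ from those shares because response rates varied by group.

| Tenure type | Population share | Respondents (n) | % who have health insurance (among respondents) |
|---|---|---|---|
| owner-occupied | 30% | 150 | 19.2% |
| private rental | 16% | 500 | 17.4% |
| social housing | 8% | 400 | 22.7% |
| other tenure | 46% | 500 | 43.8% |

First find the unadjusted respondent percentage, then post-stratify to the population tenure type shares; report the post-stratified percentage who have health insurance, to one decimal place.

30.5%

Naive respondent-only estimate (weights = respondent counts):
  (150/1550)×19.2 + (500/1550)×17.4 + (400/1550)×22.7 + (500/1550)×43.8 = 27.4581%
Reweighting by population tenure type shares:
  0.3×19.2 + 0.16×17.4 + 0.08×22.7 + 0.46×43.8 = 30.508%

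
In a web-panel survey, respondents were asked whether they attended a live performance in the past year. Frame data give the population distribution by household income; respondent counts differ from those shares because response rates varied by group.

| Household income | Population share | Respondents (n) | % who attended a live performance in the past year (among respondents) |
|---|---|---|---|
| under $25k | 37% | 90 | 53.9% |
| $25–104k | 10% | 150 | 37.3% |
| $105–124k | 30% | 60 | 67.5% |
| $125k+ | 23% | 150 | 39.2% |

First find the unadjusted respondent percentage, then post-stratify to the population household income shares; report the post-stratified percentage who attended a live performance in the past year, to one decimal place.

Naive respondent-only estimate (weights = respondent counts):
  (90/450)×53.9 + (150/450)×37.3 + (60/450)×67.5 + (150/450)×39.2 = 45.28%
Reweighting by population household income shares:
  0.37×53.9 + 0.1×37.3 + 0.3×67.5 + 0.23×39.2 = 52.939%

52.9%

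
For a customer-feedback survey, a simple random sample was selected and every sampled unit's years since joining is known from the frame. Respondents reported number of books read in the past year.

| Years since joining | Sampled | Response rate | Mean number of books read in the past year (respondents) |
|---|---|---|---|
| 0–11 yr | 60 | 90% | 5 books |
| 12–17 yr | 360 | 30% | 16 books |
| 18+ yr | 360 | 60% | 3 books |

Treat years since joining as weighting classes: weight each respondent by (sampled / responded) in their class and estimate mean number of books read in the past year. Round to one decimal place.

Weighting each respondent by the inverse class response rate inflates each class back to its sampled size, so the class weight is n_sampled:
  0–11 yr: 60 × 5 = 300
  12–17 yr: 360 × 16 = 5760
  18+ yr: 360 × 3 = 1080
Adjusted estimate = 7140 / 780 = 9.15385 → 9.2.

9.2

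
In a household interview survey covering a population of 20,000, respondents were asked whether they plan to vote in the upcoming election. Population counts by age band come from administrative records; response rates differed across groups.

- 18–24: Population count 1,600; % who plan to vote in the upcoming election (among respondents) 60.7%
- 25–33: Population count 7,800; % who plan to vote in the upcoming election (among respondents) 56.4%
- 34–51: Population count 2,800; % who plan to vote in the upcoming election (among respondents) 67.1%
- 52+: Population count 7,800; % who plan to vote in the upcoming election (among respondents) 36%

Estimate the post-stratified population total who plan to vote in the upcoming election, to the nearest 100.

10,100

Apply each group's respondent rate to its population count:
  18–24: 1,600 × 60.7% = 971.2
  25–33: 7,800 × 56.4% = 4399.2
  34–51: 2,800 × 67.1% = 1878.8
  52+: 7,800 × 36% = 2808
Estimated total = 10057.2 → 10,100.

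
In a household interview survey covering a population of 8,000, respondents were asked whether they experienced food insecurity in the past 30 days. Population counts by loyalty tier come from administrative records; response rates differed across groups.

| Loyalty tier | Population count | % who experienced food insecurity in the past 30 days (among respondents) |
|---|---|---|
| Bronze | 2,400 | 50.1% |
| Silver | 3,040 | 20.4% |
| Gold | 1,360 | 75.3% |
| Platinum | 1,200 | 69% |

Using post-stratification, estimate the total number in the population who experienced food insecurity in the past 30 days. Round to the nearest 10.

Each cell contributes its population count × the respondent rate:
  Bronze: 2,400 × 50.1% = 1202.4
  Silver: 3,040 × 20.4% = 620.16
  Gold: 1,360 × 75.3% = 1024.08
  Platinum: 1,200 × 69% = 828
Estimated total = 3674.64 → 3,670.

3,670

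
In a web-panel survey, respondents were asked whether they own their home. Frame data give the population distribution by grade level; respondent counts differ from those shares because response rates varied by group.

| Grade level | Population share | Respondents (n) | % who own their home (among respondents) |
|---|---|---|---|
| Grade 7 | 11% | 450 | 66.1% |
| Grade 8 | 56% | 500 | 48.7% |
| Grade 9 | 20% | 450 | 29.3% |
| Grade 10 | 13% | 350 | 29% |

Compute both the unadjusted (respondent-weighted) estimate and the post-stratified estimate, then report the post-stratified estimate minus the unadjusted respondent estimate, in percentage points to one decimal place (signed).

-0.1 percentage points

Naive respondent-only estimate (weights = respondent counts):
  (450/1750)×66.1 + (500/1750)×48.7 + (450/1750)×29.3 + (350/1750)×29 = 44.2457%
Post-stratified estimate weights by population shares:
  0.11×66.1 + 0.56×48.7 + 0.2×29.3 + 0.13×29 = 44.173%
Difference = 44.173 − 44.2457 = -0.0727 pp.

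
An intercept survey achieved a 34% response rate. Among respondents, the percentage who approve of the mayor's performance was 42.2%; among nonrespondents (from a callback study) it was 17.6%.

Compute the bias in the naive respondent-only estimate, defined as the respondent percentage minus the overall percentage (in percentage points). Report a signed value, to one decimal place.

Nonresponse fraction = 1 − 0.34 = 0.66.
Bias = (nonresponse fraction) × (respondent percentage − nonrespondent percentage)
     = 0.66 × (42.2 − 17.6) = 0.66 × 24.6 = 16.236.

+16.2 percentage points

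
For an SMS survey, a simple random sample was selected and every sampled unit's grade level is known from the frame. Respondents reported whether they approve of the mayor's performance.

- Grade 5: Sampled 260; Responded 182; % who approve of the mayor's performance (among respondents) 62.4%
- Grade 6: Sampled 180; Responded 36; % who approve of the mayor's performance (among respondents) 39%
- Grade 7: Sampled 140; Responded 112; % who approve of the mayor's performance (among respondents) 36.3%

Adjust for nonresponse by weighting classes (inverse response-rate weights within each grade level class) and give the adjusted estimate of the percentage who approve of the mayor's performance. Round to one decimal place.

48.8%

Class response rates: Grade 5 182/260 = 70%, Grade 6 36/180 = 20%, Grade 7 112/140 = 80%.
Each respondent's weight = sampled/responded in their class; summing within a class gives n_sampled, so:
  Grade 5: 260 × 62.4 = 16,224
  Grade 6: 180 × 39 = 7020
  Grade 7: 140 × 36.3 = 5082
Adjusted estimate = 28,326 / 580 = 48.8379 → 48.8%.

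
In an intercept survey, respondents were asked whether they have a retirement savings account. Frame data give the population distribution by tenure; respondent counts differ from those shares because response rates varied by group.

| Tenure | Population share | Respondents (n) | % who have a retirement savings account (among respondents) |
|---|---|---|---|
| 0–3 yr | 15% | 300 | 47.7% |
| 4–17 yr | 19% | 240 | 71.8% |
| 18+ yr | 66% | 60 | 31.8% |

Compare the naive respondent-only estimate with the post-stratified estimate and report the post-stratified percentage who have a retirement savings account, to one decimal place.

Naive respondent-only estimate (weights = respondent counts):
  (300/600)×47.7 + (240/600)×71.8 + (60/600)×31.8 = 55.75%
Post-stratifying to population shares instead:
  0.15×47.7 + 0.19×71.8 + 0.66×31.8 = 41.785%

41.8%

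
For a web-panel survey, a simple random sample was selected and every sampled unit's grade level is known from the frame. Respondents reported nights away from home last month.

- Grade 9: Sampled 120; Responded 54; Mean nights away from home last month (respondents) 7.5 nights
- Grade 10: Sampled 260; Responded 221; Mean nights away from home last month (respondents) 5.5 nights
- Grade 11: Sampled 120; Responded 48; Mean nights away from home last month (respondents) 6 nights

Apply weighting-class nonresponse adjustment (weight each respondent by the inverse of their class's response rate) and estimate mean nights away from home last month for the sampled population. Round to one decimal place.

6.1

Class response rates: Grade 9 54/120 = 45%, Grade 10 221/260 = 85%, Grade 11 48/120 = 40%.
With weight = n_sampled/n_responded per class, the weighted class total is n_sampled:
  Grade 9: 120 × 7.5 = 900
  Grade 10: 260 × 5.5 = 1430
  Grade 11: 120 × 6 = 720
Adjusted estimate = 3050 / 500 = 6.1 → 6.1.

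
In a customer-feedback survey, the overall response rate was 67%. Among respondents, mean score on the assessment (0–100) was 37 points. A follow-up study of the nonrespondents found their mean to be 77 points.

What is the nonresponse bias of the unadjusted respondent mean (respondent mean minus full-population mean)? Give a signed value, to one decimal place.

Nonresponse fraction = 1 − 0.67 = 0.33.
Bias = (nonresponse fraction) × (respondent mean − nonrespondent mean)
     = 0.33 × (37 − 77) = 0.33 × -40 = -13.2.

-13.2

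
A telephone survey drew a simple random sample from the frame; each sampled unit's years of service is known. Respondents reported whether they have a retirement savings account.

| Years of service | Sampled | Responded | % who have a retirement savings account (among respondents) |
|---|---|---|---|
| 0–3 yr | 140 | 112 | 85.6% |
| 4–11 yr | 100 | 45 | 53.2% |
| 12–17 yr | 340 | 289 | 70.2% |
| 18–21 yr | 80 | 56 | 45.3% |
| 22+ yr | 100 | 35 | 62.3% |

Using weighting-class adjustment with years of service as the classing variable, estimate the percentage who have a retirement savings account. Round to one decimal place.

Response rates by class: 0–3 yr 112/140 = 80%, 4–11 yr 45/100 = 45%, 12–17 yr 289/340 = 85%, 18–21 yr 56/80 = 70%, 22+ yr 35/100 = 35%.
Each respondent's weight = sampled/responded in their class; summing within a class gives n_sampled, so:
  0–3 yr: 140 × 85.6 = 11,984
  4–11 yr: 100 × 53.2 = 5320
  12–17 yr: 340 × 70.2 = 23,868
  18–21 yr: 80 × 45.3 = 3624
  22+ yr: 100 × 62.3 = 6230
Adjusted estimate = 51,026 / 760 = 67.1395 → 67.1%.

67.1%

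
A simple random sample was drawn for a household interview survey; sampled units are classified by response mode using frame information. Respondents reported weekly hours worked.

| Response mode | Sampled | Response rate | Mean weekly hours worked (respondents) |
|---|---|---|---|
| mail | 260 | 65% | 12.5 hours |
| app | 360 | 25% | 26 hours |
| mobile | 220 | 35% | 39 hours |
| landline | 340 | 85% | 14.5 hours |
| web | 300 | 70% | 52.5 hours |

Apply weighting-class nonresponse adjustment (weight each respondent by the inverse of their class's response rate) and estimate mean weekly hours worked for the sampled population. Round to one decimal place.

Weighting each respondent by the inverse class response rate inflates each class back to its sampled size, so the class weight is n_sampled:
  mail: 260 × 12.5 = 3250
  app: 360 × 26 = 9360
  mobile: 220 × 39 = 8580
  landline: 340 × 14.5 = 4930
  web: 300 × 52.5 = 15,750
Adjusted estimate = 41,870 / 1,480 = 28.2905 → 28.3.

28.3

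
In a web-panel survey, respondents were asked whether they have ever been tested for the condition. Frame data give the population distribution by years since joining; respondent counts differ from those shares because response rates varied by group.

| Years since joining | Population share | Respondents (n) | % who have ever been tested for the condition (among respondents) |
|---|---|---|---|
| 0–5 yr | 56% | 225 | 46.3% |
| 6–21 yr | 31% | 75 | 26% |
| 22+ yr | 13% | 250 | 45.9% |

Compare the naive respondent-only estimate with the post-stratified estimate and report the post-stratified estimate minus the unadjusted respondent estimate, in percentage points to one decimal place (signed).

Naive respondent-only estimate (weights = respondent counts):
  (225/550)×46.3 + (75/550)×26 + (250/550)×45.9 = 43.35%
Post-stratified estimate weights by population shares:
  0.56×46.3 + 0.31×26 + 0.13×45.9 = 39.955%
Difference = 39.955 − 43.35 = -3.395 pp.

-3.4 percentage points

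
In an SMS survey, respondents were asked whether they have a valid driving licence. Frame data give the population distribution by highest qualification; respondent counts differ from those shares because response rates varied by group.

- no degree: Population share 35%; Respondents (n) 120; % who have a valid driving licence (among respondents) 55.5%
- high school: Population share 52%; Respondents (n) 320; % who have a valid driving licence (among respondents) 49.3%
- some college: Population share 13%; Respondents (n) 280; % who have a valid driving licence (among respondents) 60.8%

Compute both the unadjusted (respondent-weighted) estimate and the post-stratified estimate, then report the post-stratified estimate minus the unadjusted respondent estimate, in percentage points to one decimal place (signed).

Without adjustment, the pooled respondent share is:
  (120/720)×55.5 + (320/720)×49.3 + (280/720)×60.8 = 54.8056%
Post-stratifying to population shares instead:
  0.35×55.5 + 0.52×49.3 + 0.13×60.8 = 52.965%
Difference = 52.965 − 54.8056 = -1.8406 pp.

-1.8 percentage points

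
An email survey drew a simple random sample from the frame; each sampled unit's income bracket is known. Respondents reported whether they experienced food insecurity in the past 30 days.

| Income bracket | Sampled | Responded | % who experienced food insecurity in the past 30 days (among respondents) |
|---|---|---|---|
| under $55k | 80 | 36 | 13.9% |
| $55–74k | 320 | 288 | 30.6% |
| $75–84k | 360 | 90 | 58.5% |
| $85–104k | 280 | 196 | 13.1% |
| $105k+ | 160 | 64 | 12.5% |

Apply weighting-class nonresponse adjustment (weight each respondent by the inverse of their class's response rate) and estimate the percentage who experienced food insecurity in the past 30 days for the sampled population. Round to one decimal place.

31.4%

Response rates by class: under $55k 36/80 = 45%, $55–74k 288/320 = 90%, $75–84k 90/360 = 25%, $85–104k 196/280 = 70%, $105k+ 64/160 = 40%.
Each respondent's weight = sampled/responded in their class; summing within a class gives n_sampled, so:
  under $55k: 80 × 13.9 = 1112
  $55–74k: 320 × 30.6 = 9792
  $75–84k: 360 × 58.5 = 21,060
  $85–104k: 280 × 13.1 = 3668
  $105k+: 160 × 12.5 = 2000
Adjusted estimate = 37,632 / 1,200 = 31.36 → 31.4%.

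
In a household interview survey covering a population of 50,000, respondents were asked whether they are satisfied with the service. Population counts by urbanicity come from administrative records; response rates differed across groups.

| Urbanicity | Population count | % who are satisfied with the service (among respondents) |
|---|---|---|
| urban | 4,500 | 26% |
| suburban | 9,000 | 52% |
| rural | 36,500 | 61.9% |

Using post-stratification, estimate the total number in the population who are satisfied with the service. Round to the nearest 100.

Estimated count per cell = population count × respondent percentage:
  urban: 4,500 × 26% = 1170
  suburban: 9,000 × 52% = 4680
  rural: 36,500 × 61.9% = 22593.5
Estimated total = 28443.5 → 28,400.

28,400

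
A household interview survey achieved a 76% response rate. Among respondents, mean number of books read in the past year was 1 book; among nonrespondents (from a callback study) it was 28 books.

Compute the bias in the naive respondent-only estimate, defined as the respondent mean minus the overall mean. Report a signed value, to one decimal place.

-6.5

Nonresponse fraction = 1 − 0.76 = 0.24.
Bias = (nonresponse fraction) × (respondent mean − nonrespondent mean)
     = 0.24 × (1 − 28) = 0.24 × -27 = -6.48.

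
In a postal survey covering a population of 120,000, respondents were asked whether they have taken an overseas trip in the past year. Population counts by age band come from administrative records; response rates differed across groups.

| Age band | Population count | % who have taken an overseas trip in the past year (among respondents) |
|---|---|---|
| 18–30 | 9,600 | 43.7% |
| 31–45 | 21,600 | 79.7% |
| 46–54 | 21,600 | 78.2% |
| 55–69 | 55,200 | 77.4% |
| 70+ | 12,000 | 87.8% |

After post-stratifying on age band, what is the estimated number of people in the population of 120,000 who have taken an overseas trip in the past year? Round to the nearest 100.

91,600

Each cell contributes its population count × the respondent rate:
  18–30: 9,600 × 43.7% = 4195.2
  31–45: 21,600 × 79.7% = 17215.2
  46–54: 21,600 × 78.2% = 16891.2
  55–69: 55,200 × 77.4% = 42724.8
  70+: 12,000 × 87.8% = 10,536
Estimated total = 91562.4 → 91,600.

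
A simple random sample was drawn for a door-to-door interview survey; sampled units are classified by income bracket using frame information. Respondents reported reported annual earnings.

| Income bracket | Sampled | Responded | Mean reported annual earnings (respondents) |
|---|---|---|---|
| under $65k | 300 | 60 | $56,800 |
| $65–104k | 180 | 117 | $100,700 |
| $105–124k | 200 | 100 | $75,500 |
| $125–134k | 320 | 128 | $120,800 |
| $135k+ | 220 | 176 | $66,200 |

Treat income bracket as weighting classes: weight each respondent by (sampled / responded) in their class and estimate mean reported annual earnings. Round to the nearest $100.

$84,800

Class response rates: under $65k 60/300 = 20%, $65–104k 117/180 = 65%, $105–124k 100/200 = 50%, $125–134k 128/320 = 40%, $135k+ 176/220 = 80%.
With weight = n_sampled/n_responded per class, the weighted class total is n_sampled:
  under $65k: 300 × 56,800 = 17,040,000
  $65–104k: 180 × 100,700 = 18,126,000
  $105–124k: 200 × 75,500 = 15,100,000
  $125–134k: 320 × 120,800 = 38,656,000
  $135k+: 220 × 66,200 = 14,564,000
Adjusted estimate = 103,486,000 / 1,220 = 84824.6 → $84,800.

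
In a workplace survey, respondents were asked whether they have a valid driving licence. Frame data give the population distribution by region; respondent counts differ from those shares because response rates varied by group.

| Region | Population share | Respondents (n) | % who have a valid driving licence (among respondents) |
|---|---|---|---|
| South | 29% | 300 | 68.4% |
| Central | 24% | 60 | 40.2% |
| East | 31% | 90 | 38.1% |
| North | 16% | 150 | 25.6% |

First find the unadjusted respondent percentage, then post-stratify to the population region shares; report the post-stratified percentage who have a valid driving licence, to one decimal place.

Without adjustment, the pooled respondent share is:
  (300/600)×68.4 + (60/600)×40.2 + (90/600)×38.1 + (150/600)×25.6 = 50.335%
Post-stratified estimate weights by population shares:
  0.29×68.4 + 0.24×40.2 + 0.31×38.1 + 0.16×25.6 = 45.391%

45.4%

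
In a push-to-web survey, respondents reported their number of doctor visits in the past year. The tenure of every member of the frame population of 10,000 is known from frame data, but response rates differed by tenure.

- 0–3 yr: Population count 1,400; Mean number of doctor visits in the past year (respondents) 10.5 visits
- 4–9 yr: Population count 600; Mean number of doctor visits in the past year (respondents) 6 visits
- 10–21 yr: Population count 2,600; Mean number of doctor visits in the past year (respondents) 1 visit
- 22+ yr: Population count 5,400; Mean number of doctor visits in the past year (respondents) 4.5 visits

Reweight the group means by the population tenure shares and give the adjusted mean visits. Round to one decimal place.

4.5

Post-stratification weights by population share, not respondent share:
  0–3 yr: (1,400/10,000) × 10.5 = 1.47
  4–9 yr: (600/10,000) × 6 = 0.36
  10–21 yr: (2,600/10,000) × 1 = 0.26
  22+ yr: (5,400/10,000) × 4.5 = 2.43
Post-stratified estimate = 4.52 → 4.5.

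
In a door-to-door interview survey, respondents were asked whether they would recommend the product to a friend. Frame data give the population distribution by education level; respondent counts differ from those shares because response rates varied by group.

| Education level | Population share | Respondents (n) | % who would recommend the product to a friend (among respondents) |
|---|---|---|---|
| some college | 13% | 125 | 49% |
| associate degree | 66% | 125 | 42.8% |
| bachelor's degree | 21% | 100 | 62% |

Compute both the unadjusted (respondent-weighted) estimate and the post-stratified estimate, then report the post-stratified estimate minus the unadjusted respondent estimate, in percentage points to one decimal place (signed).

Naive respondent-only estimate (weights = respondent counts):
  (125/350)×49 + (125/350)×42.8 + (100/350)×62 = 50.5%
Reweighting by population education level shares:
  0.13×49 + 0.66×42.8 + 0.21×62 = 47.638%
Difference = 47.638 − 50.5 = -2.862 pp.

-2.9 percentage points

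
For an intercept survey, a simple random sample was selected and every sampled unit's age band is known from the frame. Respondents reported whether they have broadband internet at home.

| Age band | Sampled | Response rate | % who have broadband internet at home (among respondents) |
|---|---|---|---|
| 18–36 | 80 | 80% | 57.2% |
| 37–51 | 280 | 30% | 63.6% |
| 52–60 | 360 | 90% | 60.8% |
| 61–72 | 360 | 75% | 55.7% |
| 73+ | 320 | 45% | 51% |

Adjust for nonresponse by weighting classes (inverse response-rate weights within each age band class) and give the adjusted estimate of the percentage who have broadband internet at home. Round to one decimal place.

57.6%

Weighting each respondent by the inverse class response rate inflates each class back to its sampled size, so the class weight is n_sampled:
  18–36: 80 × 57.2 = 4576
  37–51: 280 × 63.6 = 17,808
  52–60: 360 × 60.8 = 21,888
  61–72: 360 × 55.7 = 20,052
  73+: 320 × 51 = 16,320
Adjusted estimate = 80,644 / 1,400 = 57.6029 → 57.6%.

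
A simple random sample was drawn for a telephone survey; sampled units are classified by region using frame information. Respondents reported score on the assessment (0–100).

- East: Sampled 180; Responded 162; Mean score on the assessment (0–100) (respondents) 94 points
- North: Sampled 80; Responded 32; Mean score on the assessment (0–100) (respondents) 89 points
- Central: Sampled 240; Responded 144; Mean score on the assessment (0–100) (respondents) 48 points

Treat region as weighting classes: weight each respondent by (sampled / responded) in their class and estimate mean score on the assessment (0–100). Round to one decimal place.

71.1

Response rates by class: East 162/180 = 90%, North 32/80 = 40%, Central 144/240 = 60%.
Weighting each respondent by the inverse class response rate inflates each class back to its sampled size, so the class weight is n_sampled:
  East: 180 × 94 = 16,920
  North: 80 × 89 = 7120
  Central: 240 × 48 = 11,520
Adjusted estimate = 35,560 / 500 = 71.12 → 71.1.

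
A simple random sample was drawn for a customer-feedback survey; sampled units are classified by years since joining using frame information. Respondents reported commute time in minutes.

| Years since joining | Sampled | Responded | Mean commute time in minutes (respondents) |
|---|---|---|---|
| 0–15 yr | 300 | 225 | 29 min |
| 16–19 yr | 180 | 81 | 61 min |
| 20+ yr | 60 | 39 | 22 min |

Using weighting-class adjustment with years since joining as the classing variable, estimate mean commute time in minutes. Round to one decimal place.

38.9

Class response rates: 0–15 yr 225/300 = 75%, 16–19 yr 81/180 = 45%, 20+ yr 39/60 = 65%.
With weight = n_sampled/n_responded per class, the weighted class total is n_sampled:
  0–15 yr: 300 × 29 = 8700
  16–19 yr: 180 × 61 = 10,980
  20+ yr: 60 × 22 = 1320
Adjusted estimate = 21,000 / 540 = 38.8889 → 38.9.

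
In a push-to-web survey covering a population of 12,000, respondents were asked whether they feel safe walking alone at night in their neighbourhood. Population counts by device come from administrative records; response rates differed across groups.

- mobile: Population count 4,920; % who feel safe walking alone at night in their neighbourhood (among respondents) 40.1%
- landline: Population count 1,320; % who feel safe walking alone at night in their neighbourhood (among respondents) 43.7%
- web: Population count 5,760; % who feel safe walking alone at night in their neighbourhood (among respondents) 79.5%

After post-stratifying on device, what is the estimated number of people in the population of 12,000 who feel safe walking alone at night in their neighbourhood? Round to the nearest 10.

7,130

Each cell contributes its population count × the respondent rate:
  mobile: 4,920 × 40.1% = 1972.92
  landline: 1,320 × 43.7% = 576.84
  web: 5,760 × 79.5% = 4579.2
Estimated total = 7128.96 → 7,130.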